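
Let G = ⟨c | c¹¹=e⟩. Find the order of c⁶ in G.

Compute successive powers until reaching e:
  (c⁶)¹ = c⁶, (c⁶)² = c, (c⁶)³ = c⁷, (c⁶)⁴ = c², (c⁶)⁵ = c⁸, (c⁶)⁶ = c³, (c⁶)⁷ = c⁹, (c⁶)⁸ = c⁴, (c⁶)⁹ = c¹⁰, (c⁶)¹⁰ = c⁵, (c⁶)¹¹ = e.
The smallest positive k with (c⁶)ᵏ = e is 11.

Answer: 11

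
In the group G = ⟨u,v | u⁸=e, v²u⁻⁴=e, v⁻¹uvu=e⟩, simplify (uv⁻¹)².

Compute successive powers of (uv⁻¹), reducing at each step:
  (uv⁻¹)²: (uv⁻¹) · u = v⁻¹;   (v⁻¹) · v⁻¹ = u⁴

Answer: u⁴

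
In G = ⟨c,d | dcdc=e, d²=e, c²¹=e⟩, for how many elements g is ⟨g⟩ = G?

⟨g⟩ = G would require ord(g) = |G| = 42, but the maximum element order in G is 21 < 42. So G is not cyclic and no single element generates it: the count is 0.

Answer: 0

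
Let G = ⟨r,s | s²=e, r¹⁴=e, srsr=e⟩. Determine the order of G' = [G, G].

G' = [G, G] is generated by all commutators. The generator-pair commutators are: [r, s] = r².
The subgroup they normally generate is {e, r², r⁴, r⁶, r⁸, r¹⁰, r¹²}, of order 7.
Check: |G/G'| = 28/7 = 4 is the order of the abelianisation.

Answer: 7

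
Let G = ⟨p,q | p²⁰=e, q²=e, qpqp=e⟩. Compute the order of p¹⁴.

Compute successive powers until reaching e:
  (p¹⁴)¹ = p¹⁴, (p¹⁴)² = p⁸, (p¹⁴)³ = p², (p¹⁴)⁴ = p¹⁶, (p¹⁴)⁵ = p¹⁰, (p¹⁴)⁶ = p⁴, (p¹⁴)⁷ = p¹⁸, (p¹⁴)⁸ = p¹², (p¹⁴)⁹ = p⁶, (p¹⁴)¹⁰ = e.
The smallest positive k with (p¹⁴)ᵏ = e is 10.

Answer: 10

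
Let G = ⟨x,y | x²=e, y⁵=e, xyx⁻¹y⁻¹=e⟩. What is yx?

Compute y · x by multiplying left to right and reducing via the relations at each step:
  y · x = xy

Answer: xy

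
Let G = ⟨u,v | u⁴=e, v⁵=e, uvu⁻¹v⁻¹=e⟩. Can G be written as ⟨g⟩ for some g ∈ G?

|G| = 20. The element uv has order 20 (its powers give 20 distinct elements), so ⟨uv⟩ = G and G is cyclic.

Answer: Yes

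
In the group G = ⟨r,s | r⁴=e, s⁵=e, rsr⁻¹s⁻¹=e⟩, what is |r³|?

Compute successive powers until reaching e:
  (r³)¹ = r³, (r³)² = r², (r³)³ = r, (r³)⁴ = e.
The smallest positive k with (r³)ᵏ = e is 4.

Answer: 4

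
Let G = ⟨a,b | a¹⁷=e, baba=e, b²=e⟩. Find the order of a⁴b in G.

Compute successive powers until reaching e:
  (a⁴b)¹ = a⁴b, (a⁴b)² = e.
The smallest positive k with (a⁴b)ᵏ = e is 2.

Answer: 2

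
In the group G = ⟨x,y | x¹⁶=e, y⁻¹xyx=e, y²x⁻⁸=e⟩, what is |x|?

Compute successive powers until reaching e:
  x¹ = x, x² = x², x³ = x³, x⁴ = x⁴, x⁵ = x⁵, x⁶ = x⁶, x⁷ = x⁷, x⁸ = x⁸, x⁹ = x⁹, x¹⁰ = x¹⁰, x¹¹ = x¹¹, x¹² = x¹², x¹³ = x¹³, x¹⁴ = x¹⁴, x¹⁵ = x¹⁵, x¹⁶ = e.
The smallest positive k with xᵏ = e is 16.

Answer: 16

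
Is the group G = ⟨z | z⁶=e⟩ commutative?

G has a single generator, so G is cyclic and hence abelian.

Answer: Yes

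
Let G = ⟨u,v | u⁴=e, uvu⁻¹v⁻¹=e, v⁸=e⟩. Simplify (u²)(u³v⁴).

Compute (u²) · (u³v⁴) by multiplying left to right and reducing via the relations at each step:
  (u²) · u³ = u
  u · v⁴ = uv⁴

Answer: uv⁴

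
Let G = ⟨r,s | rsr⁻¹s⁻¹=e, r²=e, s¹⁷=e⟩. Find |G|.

Enumerate words in the generators, reducing via the relations: the distinct elements are
  {e, r, s, rs, s², s³, s⁴, s⁵, s⁶, s⁷, s⁸, s⁹, rs², rs³, rs⁴, rs⁵, rs⁶, rs⁷, rs⁸, rs⁹, s¹², s¹³, s¹¹, s¹⁰, s¹⁴, s¹⁵, s¹⁶, rs¹², rs¹³, rs¹¹, rs¹⁰, rs¹⁴, rs¹⁵, rs¹⁶}.
No further products give new elements, so |G| = 34.

Answer: 34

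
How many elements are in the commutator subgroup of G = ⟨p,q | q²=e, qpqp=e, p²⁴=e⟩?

G' = [G, G] is generated by all commutators. The generator-pair commutators are: [p, q] = p².
The subgroup they normally generate is {e, p², p⁴, p⁶, p⁸, p¹⁰, p¹², p¹⁴, p¹⁶, p¹⁸, p²⁰, p²²}, of order 12.
Check: |G/G'| = 48/12 = 4 is the order of the abelianisation.

Answer: 12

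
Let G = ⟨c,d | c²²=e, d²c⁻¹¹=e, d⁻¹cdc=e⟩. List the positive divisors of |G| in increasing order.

|G| = 44 = 2² · 11. By Lagrange's theorem the order of any subgroup divides 44; the divisors of 44 are 1, 2, 4, 11, 22, 44.

Answer: 1, 2, 4, 11, 22, 44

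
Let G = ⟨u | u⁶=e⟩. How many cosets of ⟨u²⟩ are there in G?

First find ord(u²) by computing successive powers:
  (u²)¹ = u², (u²)² = u⁴, (u²)³ = e.
So |⟨u²⟩| = ord(u²) = 3. With |G| = 6, by Lagrange [G : ⟨u²⟩] = 6/3 = 2.

Answer: 2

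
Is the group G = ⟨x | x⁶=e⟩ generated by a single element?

|G| = 6. The element x has order 6 (its powers give 6 distinct elements), so ⟨x⟩ = G and G is cyclic.

Answer: Yes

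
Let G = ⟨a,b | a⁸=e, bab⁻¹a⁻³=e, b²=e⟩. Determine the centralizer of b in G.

⟨b⟩ ⊆ C_G(b) since powers of b commute with b; so |C_G(b)| ≥ |⟨b⟩| = 2.
By orbit–stabilizer, |C_G(b)| = |G| / |conj. class of b| = 16 / 4 = 4.
The 4 elements commuting with b are {e, a⁴, b, a⁴b}.

Answer: {e, a⁴, b, a⁴b}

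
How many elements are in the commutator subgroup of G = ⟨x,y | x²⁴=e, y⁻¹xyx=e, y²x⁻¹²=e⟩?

G' = [G, G] is generated by all commutators. The generator-pair commutators are: [x, y] = x².
The subgroup they normally generate is {e, x², x⁴, x⁶, x⁸, x¹⁰, x¹², x¹⁴, x¹⁶, x¹⁸, x²⁰, x²²}, of order 12.
Check: |G/G'| = 48/12 = 4 is the order of the abelianisation.

Answer: 12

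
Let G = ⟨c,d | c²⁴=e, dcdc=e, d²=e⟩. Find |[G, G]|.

G' = [G, G] is generated by all commutators. The generator-pair commutators are: [c, d] = c².
The subgroup they normally generate is {e, c², c⁴, c⁶, c⁸, c¹⁰, c¹², c¹⁴, c¹⁶, c¹⁸, c²⁰, c²²}, of order 12.
Check: |G/G'| = 48/12 = 4 is the order of the abelianisation.

Answer: 12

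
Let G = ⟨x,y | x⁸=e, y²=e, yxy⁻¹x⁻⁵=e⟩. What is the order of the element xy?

Compute successive powers until reaching e:
  (xy)¹ = xy, (xy)² = x⁶, (xy)³ = x⁷y, (xy)⁴ = x⁴, (xy)⁵ = x⁵y, (xy)⁶ = x², (xy)⁷ = x³y, (xy)⁸ = e.
The smallest positive k with (xy)ᵏ = e is 8.

Answer: 8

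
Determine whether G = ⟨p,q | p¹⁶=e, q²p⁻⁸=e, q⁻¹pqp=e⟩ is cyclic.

Every cyclic group is abelian. But p·q = pq while q·p = p⁷q⁻¹, so p·q ≠ q·p and G is not abelian. Hence G is not cyclic.

Answer: No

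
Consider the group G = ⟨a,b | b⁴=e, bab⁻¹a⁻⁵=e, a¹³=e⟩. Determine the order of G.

Enumerate words in the generators, reducing via the relations: the distinct elements are
  {a, b, e, ab, a², a³, a⁴, a⁵, a⁶, a⁷, a⁸, a⁹, b², b³, ab², ab³, a²b, a³b, a¹², a¹¹, a¹⁰, a⁴b, a⁵b, a⁶b, a⁷b, a⁸b, a⁹b, a²b², a²b³, a³b², a³b³, a¹²b, a¹¹b, a¹⁰b, a⁴b², a⁴b³, a⁵b², a⁵b³, a⁶b², a⁶b³, a⁷b², a⁷b³, a⁸b², a⁸b³, a⁹b², a⁹b³, a¹²b², a¹²b³, a¹¹b², a¹¹b³, a¹⁰b², a¹⁰b³}.
No further products give new elements, so |G| = 52.

Answer: 52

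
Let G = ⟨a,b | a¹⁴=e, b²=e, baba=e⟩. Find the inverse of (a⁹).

The order of (a⁹) is 14 (smallest k with (a⁹)ᵏ = e), so (a⁹)⁻¹ = (a⁹)¹³ = a⁵.
Check: (a⁹) · (a⁵) → (a⁹) · a⁵ = e, giving e as required.

Answer: a⁵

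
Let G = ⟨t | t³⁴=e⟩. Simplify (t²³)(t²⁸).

Compute (t²³) · (t²⁸) by multiplying left to right and reducing via the relations at each step:
  (t²³) · t²⁸ = t¹⁷

Answer: t¹⁷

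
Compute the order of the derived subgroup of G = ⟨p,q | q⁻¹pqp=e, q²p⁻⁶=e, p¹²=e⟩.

G' = [G, G] is generated by all commutators. The generator-pair commutators are: [p, q] = p².
The subgroup they normally generate is {e, p², p⁴, p⁶, p⁸, p¹⁰}, of order 6.
Check: |G/G'| = 24/6 = 4 is the order of the abelianisation.

Answer: 6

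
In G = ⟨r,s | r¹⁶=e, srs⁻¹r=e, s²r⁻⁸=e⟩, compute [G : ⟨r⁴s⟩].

First find ord(r⁴s) by computing successive powers:
  (r⁴s)¹ = r⁴s, (r⁴s)² = r⁸, (r⁴s)³ = r⁴s⁻¹, (r⁴s)⁴ = e.
So |⟨r⁴s⟩| = ord(r⁴s) = 4. With |G| = 32, by Lagrange [G : ⟨r⁴s⟩] = 32/4 = 8.

Answer: 8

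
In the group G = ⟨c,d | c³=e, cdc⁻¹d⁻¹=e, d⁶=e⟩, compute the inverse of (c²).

The order of (c²) is 3 (smallest k with (c²)ᵏ = e), so (c²)⁻¹ = (c²)² = c.
Check: (c²) · c → (c²) · c = e, giving e as required.

Answer: c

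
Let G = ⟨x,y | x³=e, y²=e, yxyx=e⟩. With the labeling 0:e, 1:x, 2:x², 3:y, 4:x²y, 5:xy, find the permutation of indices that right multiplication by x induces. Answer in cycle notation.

(0 1 2)(3 4 5)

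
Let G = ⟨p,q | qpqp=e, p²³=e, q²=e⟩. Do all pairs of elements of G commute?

p·q = pq but q·p = p²²q, so p·q ≠ q·p and G is not abelian.

Answer: No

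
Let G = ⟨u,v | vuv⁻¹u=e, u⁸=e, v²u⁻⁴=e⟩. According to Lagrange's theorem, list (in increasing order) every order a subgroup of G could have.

|G| = 16 = 2⁴. By Lagrange's theorem the order of any subgroup divides 16; the divisors of 16 are 1, 2, 4, 8, 16.

Answer: 1, 2, 4, 8, 16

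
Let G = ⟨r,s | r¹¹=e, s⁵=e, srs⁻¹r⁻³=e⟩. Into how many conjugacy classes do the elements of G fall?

The conjugacy classes (representative and size) are:
  [e] (size 1), [r³] (size 5), [r⁶] (size 5), [r⁷s] (size 11), [r⁹s²] (size 11), [r⁷s³] (size 11), [r⁷s⁴] (size 11).
Class equation: 1 + 5 + 5 + 11 + 11 + 11 + 11 = 55 = |G|. So G has 7 conjugacy classes.

Answer: 7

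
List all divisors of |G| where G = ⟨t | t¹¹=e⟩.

|G| = 11 = 11. By Lagrange's theorem the order of any subgroup divides 11; the divisors of 11 are 1, 11.

Answer: 1, 11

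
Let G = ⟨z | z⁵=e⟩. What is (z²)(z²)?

Compute (z²) · (z²) by multiplying left to right and reducing via the relations at each step:
  (z²) · z² = z⁴

Answer: z⁴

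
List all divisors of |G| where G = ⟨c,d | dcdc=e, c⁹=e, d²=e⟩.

|G| = 18 = 2 · 3². By Lagrange's theorem the order of any subgroup divides 18; the divisors of 18 are 1, 2, 3, 6, 9, 18.

Answer: 1, 2, 3, 6, 9, 18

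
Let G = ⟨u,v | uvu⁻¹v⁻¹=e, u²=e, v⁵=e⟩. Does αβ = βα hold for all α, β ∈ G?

Each pair of generators commutes: u·v = uv = v·u. Since the generators pairwise commute, every element of G commutes with every other, so G is abelian.

Answer: Yes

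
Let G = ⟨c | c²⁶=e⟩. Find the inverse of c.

The order of c is 26 (smallest k with cᵏ = e), so c⁻¹ = c²⁵ = c²⁵.
Check: c · (c²⁵) → c · c²⁵ = e, giving e as required.

Answer: c²⁵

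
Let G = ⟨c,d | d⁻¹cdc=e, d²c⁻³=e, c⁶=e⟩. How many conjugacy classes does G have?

The conjugacy classes (representative and size) are:
  [e] (size 1), [c] (size 2), [c²] (size 2), [c³] (size 1), [cd⁻¹] (size 3), [c²d⁻¹] (size 3).
Class equation: 1 + 2 + 2 + 1 + 3 + 3 = 12 = |G|. So G has 6 conjugacy classes.

Answer: 6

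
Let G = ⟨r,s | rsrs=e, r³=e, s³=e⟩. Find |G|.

Enumerate words in the generators, reducing via the relations: the distinct elements are
  {e, r, s, rs, r², s², rs², r²s, sr², s²r, rs²r, r²s²}.
No further products give new elements, so |G| = 12.

Answer: 12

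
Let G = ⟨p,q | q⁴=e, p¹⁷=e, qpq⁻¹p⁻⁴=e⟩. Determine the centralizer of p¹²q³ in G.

⟨p¹²q³⟩ ⊆ C_G(p¹²q³) since powers of p¹²q³ commute with p¹²q³; so |C_G(p¹²q³)| ≥ |⟨p¹²q³⟩| = 4.
By orbit–stabilizer, |C_G(p¹²q³)| = |G| / |conj. class of p¹²q³| = 68 / 17 = 4.
The 4 elements commuting with p¹²q³ are {e, p³q, p¹²q³, p¹⁵q²}.

Answer: {e, p³q, p¹²q³, p¹⁵q²}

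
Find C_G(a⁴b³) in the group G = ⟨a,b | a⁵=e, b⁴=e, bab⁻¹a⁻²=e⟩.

⟨a⁴b³⟩ ⊆ C_G(a⁴b³) since powers of a⁴b³ commute with a⁴b³; so |C_G(a⁴b³)| ≥ |⟨a⁴b³⟩| = 4.
By orbit–stabilizer, |C_G(a⁴b³)| = |G| / |conj. class of a⁴b³| = 20 / 5 = 4.
The 4 elements commuting with a⁴b³ are {e, a²b, ab², a⁴b³}.

Answer: {e, a²b, ab², a⁴b³}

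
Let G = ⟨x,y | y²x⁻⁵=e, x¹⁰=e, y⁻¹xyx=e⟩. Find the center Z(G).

An element z ∈ Z(G) iff z commutes with every generator.
For example x⁵ is central: (x⁵)·x = x⁶ = x·(x⁵); (x⁵)·y = y⁻¹ = y·(x⁵).
Whereas x ∉ Z(G) since x·y = xy ≠ x⁴y⁻¹ = y·x.
Checking each of the 20 elements this way gives Z(G) = {e, x⁵}, of order 2.

Answer: {e, x⁵}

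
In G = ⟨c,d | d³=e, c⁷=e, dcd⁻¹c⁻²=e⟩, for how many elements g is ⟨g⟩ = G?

⟨g⟩ = G would require ord(g) = |G| = 21, but the maximum element order in G is 7 < 21. So G is not cyclic and no single element generates it: the count is 0.

Answer: 0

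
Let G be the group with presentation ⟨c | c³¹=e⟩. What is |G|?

G is generated by a single element, so G is cyclic. The relator gives c³¹ = e and no smaller power is forced to be e, so the 31 powers {c, e, c², c³, c⁴, c⁵, c⁶, c⁷, c⁸, c⁹, c²², c²³, c²¹, c²⁰, c²⁴, c²⁵, c²⁶, c²⁷, c²⁸, c²⁹, c³⁰, c¹², c¹³, c¹¹, c¹⁰, c¹⁴, c¹⁵, c¹⁶, c¹⁷, c¹⁸, c¹⁹} are distinct. Hence |G| = 31.

Answer: 31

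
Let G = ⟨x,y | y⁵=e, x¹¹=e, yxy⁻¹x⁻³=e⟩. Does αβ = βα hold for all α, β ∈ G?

x·y = xy but y·x = x³y, so x·y ≠ y·x and G is not abelian.

Answer: No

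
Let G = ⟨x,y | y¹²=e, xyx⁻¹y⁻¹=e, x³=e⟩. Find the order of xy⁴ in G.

Compute successive powers until reaching e:
  (xy⁴)¹ = xy⁴, (xy⁴)² = x²y⁸, (xy⁴)³ = e.
The smallest positive k with (xy⁴)ᵏ = e is 3.

Answer: 3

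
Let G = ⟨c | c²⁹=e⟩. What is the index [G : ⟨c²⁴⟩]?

First find ord(c²⁴) by computing successive powers:
  (c²⁴)¹ = c²⁴, (c²⁴)² = c¹⁹, (c²⁴)³ = c¹⁴, (c²⁴)⁴ = c⁹, (c²⁴)⁵ = c⁴, (c²⁴)⁶ = c²⁸, (c²⁴)⁷ = c²³, (c²⁴)⁸ = c¹⁸, (c²⁴)⁹ = c¹³, (c²⁴)¹⁰ = c⁸, (c²⁴)¹¹ = c³, (c²⁴)¹² = c²⁷, (c²⁴)¹³ = c²², (c²⁴)¹⁴ = c¹⁷, (c²⁴)¹⁵ = c¹², (c²⁴)¹⁶ = c⁷, (c²⁴)¹⁷ = c², (c²⁴)¹⁸ = c²⁶, (c²⁴)¹⁹ = c²¹, (c²⁴)²⁰ = c¹⁶, (c²⁴)²¹ = c¹¹, (c²⁴)²² = c⁶, (c²⁴)²³ = c, (c²⁴)²⁴ = c²⁵, (c²⁴)²⁵ = c²⁰, (c²⁴)²⁶ = c¹⁵, (c²⁴)²⁷ = c¹⁰, (c²⁴)²⁸ = c⁵, (c²⁴)²⁹ = e.
So |⟨c²⁴⟩| = ord(c²⁴) = 29. With |G| = 29, by Lagrange [G : ⟨c²⁴⟩] = 29/29 = 1.

Answer: 1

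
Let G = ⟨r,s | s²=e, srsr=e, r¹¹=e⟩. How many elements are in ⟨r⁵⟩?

|⟨r⁵⟩| equals the order of r⁵. Compute successive powers until reaching e:
  (r⁵)¹ = r⁵, (r⁵)² = r¹⁰, (r⁵)³ = r⁴, (r⁵)⁴ = r⁹, (r⁵)⁵ = r³, (r⁵)⁶ = r⁸, (r⁵)⁷ = r², (r⁵)⁸ = r⁷, (r⁵)⁹ = r, (r⁵)¹⁰ = r⁶, (r⁵)¹¹ = e.
The smallest positive k with (r⁵)ᵏ = e is 11, so |⟨r⁵⟩| = 11.

Answer: 11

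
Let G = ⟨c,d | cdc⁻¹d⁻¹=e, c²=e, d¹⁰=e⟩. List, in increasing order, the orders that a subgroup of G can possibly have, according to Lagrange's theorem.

|G| = 20 = 2² · 5. By Lagrange's theorem the order of any subgroup divides 20; the divisors of 20 are 1, 2, 4, 5, 10, 20.

Answer: 1, 2, 4, 5, 10, 20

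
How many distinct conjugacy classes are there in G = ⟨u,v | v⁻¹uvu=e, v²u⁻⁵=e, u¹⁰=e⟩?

The conjugacy classes (representative and size) are:
  [e] (size 1), [u] (size 2), [u⁸] (size 2), [u⁷] (size 2), [u⁴] (size 2), [u⁵] (size 1), [u⁴v] (size 5), [u²v⁻¹] (size 5).
Class equation: 1 + 2 + 2 + 2 + 2 + 1 + 5 + 5 = 20 = |G|. So G has 8 conjugacy classes.

Answer: 8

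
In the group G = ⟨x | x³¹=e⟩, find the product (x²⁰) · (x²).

Compute (x²⁰) · (x²) by multiplying left to right and reducing via the relations at each step:
  (x²⁰) · x² = x²²

Answer: x²²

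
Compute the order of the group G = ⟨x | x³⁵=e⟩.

G is generated by a single element, so G is cyclic. The relator gives x³⁵ = e and no smaller power is forced to be e, so the 35 powers {e, x, x², x³, x⁴, x⁵, x⁶, x⁷, x⁸, x⁹, x²², x²³, x²¹, x²⁰, x²⁴, x²⁵, x²⁶, x²⁷, x²⁸, x²⁹, x³², x³³, x³¹, x³⁰, x³⁴, x¹², x¹³, x¹¹, x¹⁰, x¹⁴, x¹⁵, x¹⁶, x¹⁷, x¹⁸, x¹⁹} are distinct. Hence |G| = 35.

Answer: 35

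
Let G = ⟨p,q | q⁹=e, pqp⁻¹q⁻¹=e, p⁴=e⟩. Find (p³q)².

Compute successive powers of (p³q), reducing at each step:
  (p³q)²: (p³q) · p³ = p²q;   (p²q) · q = p²q²

Answer: p²q²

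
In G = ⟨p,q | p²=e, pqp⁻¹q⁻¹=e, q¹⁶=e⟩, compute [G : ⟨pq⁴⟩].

First find ord(pq⁴) by computing successive powers:
  (pq⁴)¹ = pq⁴, (pq⁴)² = q⁸, (pq⁴)³ = pq¹², (pq⁴)⁴ = e.
So |⟨pq⁴⟩| = ord(pq⁴) = 4. With |G| = 32, by Lagrange [G : ⟨pq⁴⟩] = 32/4 = 8.

Answer: 8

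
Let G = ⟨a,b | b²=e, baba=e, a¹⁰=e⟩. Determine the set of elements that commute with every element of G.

An element z ∈ Z(G) iff z commutes with every generator.
For example a⁵ is central: (a⁵)·a = a⁶ = a·(a⁵); (a⁵)·b = a⁵b = b·(a⁵).
Whereas a ∉ Z(G) since a·b = ab ≠ a⁹b = b·a.
Checking each of the 20 elements this way gives Z(G) = {e, a⁵}, of order 2.

Answer: {e, a⁵}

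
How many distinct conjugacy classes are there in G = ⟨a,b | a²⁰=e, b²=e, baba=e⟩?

The conjugacy classes (representative and size) are:
  [e] (size 1), [a] (size 2), [a¹⁸] (size 2), [a³] (size 2), [a⁴] (size 2), [a¹⁵] (size 2), [a¹⁴] (size 2), [a⁷] (size 2), [a¹²] (size 2), [a¹¹] (size 2), [a¹⁰] (size 1), [a¹⁸b] (size 10), [a⁵b] (size 10).
Class equation: 1 + 2 + 2 + 2 + 2 + 2 + 2 + 2 + 2 + 2 + 1 + 10 + 10 = 40 = |G|. So G has 13 conjugacy classes.

Answer: 13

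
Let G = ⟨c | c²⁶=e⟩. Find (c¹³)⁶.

Compute successive powers of (c¹³), reducing at each step:
  (c¹³)²: (c¹³) · c¹³ = e
  (c¹³)³: e · c¹³ = c¹³
  (c¹³)⁴: (c¹³) · c¹³ = e
  (c¹³)⁵: e · c¹³ = c¹³
  (c¹³)⁶: (c¹³) · c¹³ = e

Answer: e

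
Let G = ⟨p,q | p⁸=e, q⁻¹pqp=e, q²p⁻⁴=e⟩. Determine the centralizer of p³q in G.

⟨p³q⟩ ⊆ C_G(p³q) since powers of p³q commute with p³q; so |C_G(p³q)| ≥ |⟨p³q⟩| = 4.
By orbit–stabilizer, |C_G(p³q)| = |G| / |conj. class of p³q| = 16 / 4 = 4.
The 4 elements commuting with p³q are {e, p⁴, p³q, p³q⁻¹}.

Answer: {e, p⁴, p³q, p³q⁻¹}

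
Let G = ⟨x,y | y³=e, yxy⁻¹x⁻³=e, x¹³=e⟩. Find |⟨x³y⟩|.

|⟨x³y⟩| equals the order of x³y. Compute successive powers until reaching e:
  (x³y)¹ = x³y, (x³y)² = x¹²y², (x³y)³ = e.
The smallest positive k with (x³y)ᵏ = e is 3, so |⟨x³y⟩| = 3.

Answer: 3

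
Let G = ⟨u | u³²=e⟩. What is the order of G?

G is generated by a single element, so G is cyclic. The relator gives u³² = e and no smaller power is forced to be e, so the 32 powers {e, u, u², u³, u⁴, u⁵, u⁶, u⁷, u⁸, u⁹, u²², u²³, u²¹, u²⁰, u²⁴, u²⁵, u²⁶, u²⁷, u²⁸, u²⁹, u³¹, u³⁰, u¹², u¹³, u¹¹, u¹⁰, u¹⁴, u¹⁵, u¹⁶, u¹⁷, u¹⁸, u¹⁹} are distinct. Hence |G| = 32.

Answer: 32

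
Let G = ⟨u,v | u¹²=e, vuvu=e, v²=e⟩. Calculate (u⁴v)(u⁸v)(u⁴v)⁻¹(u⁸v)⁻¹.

[(u⁴v), (u⁸v)] = (u⁴v)·(u⁸v)·(u⁴v)⁻¹·(u⁸v)⁻¹.
  (u⁴v) · (u⁸v) = u⁸
  (u⁸) · (u⁴v) = v
  v · (u⁸v) = u⁴

Answer: u⁴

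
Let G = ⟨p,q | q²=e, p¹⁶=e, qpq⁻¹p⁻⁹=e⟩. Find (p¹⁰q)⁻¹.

The order of (p¹⁰q) is 8 (smallest k with (p¹⁰q)ᵏ = e), so (p¹⁰q)⁻¹ = (p¹⁰q)⁷ = p⁶q.
Check: (p¹⁰q) · (p⁶q) → (p¹⁰q) · p⁶ = q;   q · q = e, giving e as required.

Answer: p⁶q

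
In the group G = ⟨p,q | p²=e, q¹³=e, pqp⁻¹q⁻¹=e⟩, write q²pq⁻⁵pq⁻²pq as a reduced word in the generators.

Multiply left to right, reducing at each step:
  (q²) · p = pq²
  (pq²) · q⁻⁵ = pq¹⁰
  (pq¹⁰) · p = q¹⁰
  (q¹⁰) · q⁻² = q⁸
  (q⁸) · p = pq⁸
  (pq⁸) · q = pq⁹

Answer: pq⁹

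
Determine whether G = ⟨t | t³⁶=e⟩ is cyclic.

|G| = 36. The element t has order 36 (its powers give 36 distinct elements), so ⟨t⟩ = G and G is cyclic.

Answer: Yes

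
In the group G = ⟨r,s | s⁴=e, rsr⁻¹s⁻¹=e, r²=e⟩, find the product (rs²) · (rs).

Compute (rs²) · (rs) by multiplying left to right and reducing via the relations at each step:
  (rs²) · r = s²
  (s²) · s = s³

Answer: s³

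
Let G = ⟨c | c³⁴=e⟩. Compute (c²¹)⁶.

Compute successive powers of (c²¹), reducing at each step:
  (c²¹)²: (c²¹) · c²¹ = c⁸
  (c²¹)³: (c⁸) · c²¹ = c²⁹
  (c²¹)⁴: (c²⁹) · c²¹ = c¹⁶
  (c²¹)⁵: (c¹⁶) · c²¹ = c³
  (c²¹)⁶: (c³) · c²¹ = c²⁴

Answer: c²⁴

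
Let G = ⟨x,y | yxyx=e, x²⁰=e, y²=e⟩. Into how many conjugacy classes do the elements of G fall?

The conjugacy classes (representative and size) are:
  [e] (size 1), [x] (size 2), [x¹⁸] (size 2), [x³] (size 2), [x⁴] (size 2), [x¹⁵] (size 2), [x¹⁴] (size 2), [x⁷] (size 2), [x¹²] (size 2), [x¹¹] (size 2), [x¹⁰] (size 1), [x¹⁸y] (size 10), [x⁵y] (size 10).
Class equation: 1 + 2 + 2 + 2 + 2 + 2 + 2 + 2 + 2 + 2 + 1 + 10 + 10 = 40 = |G|. So G has 13 conjugacy classes.

Answer: 13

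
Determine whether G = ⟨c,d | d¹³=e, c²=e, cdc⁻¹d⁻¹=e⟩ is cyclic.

|G| = 26. The element cd has order 26 (its powers give 26 distinct elements), so ⟨cd⟩ = G and G is cyclic.

Answer: Yes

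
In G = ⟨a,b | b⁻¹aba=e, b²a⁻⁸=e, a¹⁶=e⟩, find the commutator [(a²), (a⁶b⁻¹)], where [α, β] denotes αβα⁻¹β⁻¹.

[(a²), (a⁶b⁻¹)] = (a²)·(a⁶b⁻¹)·(a²)⁻¹·(a⁶b⁻¹)⁻¹.
  (a²) · (a⁶b⁻¹) = b
  b · (a¹⁴) = a²b
  (a²b) · (a⁶b) = a⁴

Answer: a⁴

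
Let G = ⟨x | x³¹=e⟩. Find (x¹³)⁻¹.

The order of (x¹³) is 31 (smallest k with (x¹³)ᵏ = e), so (x¹³)⁻¹ = (x¹³)³⁰ = x¹⁸.
Check: (x¹³) · (x¹⁸) → (x¹³) · x¹⁸ = e, giving e as required.

Answer: x¹⁸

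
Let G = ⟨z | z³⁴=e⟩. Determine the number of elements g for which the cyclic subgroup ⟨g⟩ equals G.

G is cyclic of order 34. An element generates G iff its order is 34, and a cyclic group of order 34 has exactly φ(34) = 16 such elements.

Answer: 16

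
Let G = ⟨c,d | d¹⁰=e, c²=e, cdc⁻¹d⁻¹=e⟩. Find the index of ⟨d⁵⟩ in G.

First find ord(d⁵) by computing successive powers:
  (d⁵)¹ = d⁵, (d⁵)² = e.
So |⟨d⁵⟩| = ord(d⁵) = 2. With |G| = 20, by Lagrange [G : ⟨d⁵⟩] = 20/2 = 10.

Answer: 10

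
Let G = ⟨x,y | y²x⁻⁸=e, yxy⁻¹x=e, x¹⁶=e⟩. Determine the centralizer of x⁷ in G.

⟨x⁷⟩ ⊆ C_G(x⁷) since powers of x⁷ commute with x⁷; so |C_G(x⁷)| ≥ |⟨x⁷⟩| = 16.
By orbit–stabilizer, |C_G(x⁷)| = |G| / |conj. class of x⁷| = 32 / 2 = 16.
The 16 elements commuting with x⁷ are {e, x, x², x³, x⁴, x⁵, x⁶, x⁷, x⁸, x⁹, x¹⁰, x¹¹, x¹², x¹³, x¹⁴, x¹⁵}.

Answer: {e, x, x², x³, x⁴, x⁵, x⁶, x⁷, x⁸, x⁹, x¹⁰, x¹¹, x¹², x¹³, x¹⁴, x¹⁵}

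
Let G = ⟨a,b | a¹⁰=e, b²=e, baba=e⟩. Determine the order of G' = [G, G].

G' = [G, G] is generated by all commutators. The generator-pair commutators are: [a, b] = a².
The subgroup they normally generate is {e, a², a⁴, a⁶, a⁸}, of order 5.
Check: |G/G'| = 20/5 = 4 is the order of the abelianisation.

Answer: 5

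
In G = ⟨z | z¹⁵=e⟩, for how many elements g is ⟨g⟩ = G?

G is cyclic of order 15. An element generates G iff its order is 15, and a cyclic group of order 15 has exactly φ(15) = 8 such elements.

Answer: 8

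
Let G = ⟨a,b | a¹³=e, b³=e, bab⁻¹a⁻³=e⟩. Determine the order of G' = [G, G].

G' = [G, G] is generated by all commutators. The generator-pair commutators are: [a, b] = a¹¹.
The subgroup they normally generate is {e, a, a², a³, a⁴, a⁵, a⁶, a⁷, a⁸, a⁹, a¹⁰, a¹¹, a¹²}, of order 13.
Check: |G/G'| = 39/13 = 3 is the order of the abelianisation.

Answer: 13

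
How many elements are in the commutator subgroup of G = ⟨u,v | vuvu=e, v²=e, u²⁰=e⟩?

G' = [G, G] is generated by all commutators. The generator-pair commutators are: [u, v] = u².
The subgroup they normally generate is {e, u², u⁴, u⁶, u⁸, u¹⁰, u¹², u¹⁴, u¹⁶, u¹⁸}, of order 10.
Check: |G/G'| = 40/10 = 4 is the order of the abelianisation.

Answer: 10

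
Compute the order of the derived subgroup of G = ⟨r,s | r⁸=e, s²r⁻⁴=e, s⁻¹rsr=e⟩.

G' = [G, G] is generated by all commutators. The generator-pair commutators are: [r, s] = r².
The subgroup they normally generate is {e, r², r⁴, r⁶}, of order 4.
Check: |G/G'| = 16/4 = 4 is the order of the abelianisation.

Answer: 4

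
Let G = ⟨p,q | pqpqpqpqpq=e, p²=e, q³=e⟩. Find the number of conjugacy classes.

The conjugacy classes (representative and size) are:
  [e] (size 1), [pqpq²pqpq²p] (size 15), [qpqpq²p] (size 20), [pq²pq²p] (size 12), [q²pqpq²] (size 12).
Class equation: 1 + 15 + 20 + 12 + 12 = 60 = |G|. So G has 5 conjugacy classes.

Answer: 5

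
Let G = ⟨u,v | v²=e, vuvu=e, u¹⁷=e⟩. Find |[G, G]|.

G' = [G, G] is generated by all commutators. The generator-pair commutators are: [u, v] = u².
The subgroup they normally generate is {e, u, u², u³, u⁴, u⁵, u⁶, u⁷, u⁸, u⁹, u¹⁰, u¹¹, u¹², u¹³, u¹⁴, u¹⁵, u¹⁶}, of order 17.
Check: |G/G'| = 34/17 = 2 is the order of the abelianisation.

Answer: 17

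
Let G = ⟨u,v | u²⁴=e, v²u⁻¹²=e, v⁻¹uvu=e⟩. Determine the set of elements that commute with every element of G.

An element z ∈ Z(G) iff z commutes with every generator.
For example u¹² is central: (u¹²)·u = u¹³ = u·(u¹²); (u¹²)·v = v⁻¹ = v·(u¹²).
Whereas u ∉ Z(G) since u·v = uv ≠ u¹¹v⁻¹ = v·u.
Checking each of the 48 elements this way gives Z(G) = {e, u¹²}, of order 2.

Answer: {e, u¹²}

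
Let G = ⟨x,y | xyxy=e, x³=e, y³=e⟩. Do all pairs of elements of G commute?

x·y = xy but y·x = x²y², so x·y ≠ y·x and G is not abelian.

Answer: No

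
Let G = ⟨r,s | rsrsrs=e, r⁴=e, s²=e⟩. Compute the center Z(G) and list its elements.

An element z ∈ Z(G) iff z commutes with every generator.
For example e is central: e·r = r = r·e; e·s = s = s·e.
Whereas r ∉ Z(G) since r·s = rs ≠ sr = s·r.
Checking each of the 24 elements this way gives Z(G) = {e}, of order 1.

Answer: {e}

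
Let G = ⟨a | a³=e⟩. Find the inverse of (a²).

The order of (a²) is 3 (smallest k with (a²)ᵏ = e), so (a²)⁻¹ = (a²)² = a.
Check: (a²) · a → (a²) · a = e, giving e as required.

Answer: a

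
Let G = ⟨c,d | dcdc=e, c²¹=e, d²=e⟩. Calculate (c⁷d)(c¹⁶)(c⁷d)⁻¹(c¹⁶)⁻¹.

[(c⁷d), (c¹⁶)] = (c⁷d)·(c¹⁶)·(c⁷d)⁻¹·(c¹⁶)⁻¹.
  (c⁷d) · (c¹⁶) = c¹²d
  (c¹²d) · (c⁷d) = c⁵
  (c⁵) · (c⁵) = c¹⁰

Answer: c¹⁰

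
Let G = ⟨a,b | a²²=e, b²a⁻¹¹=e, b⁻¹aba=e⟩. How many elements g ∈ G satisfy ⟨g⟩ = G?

⟨g⟩ = G would require ord(g) = |G| = 44, but the maximum element order in G is 22 < 44. So G is not cyclic and no single element generates it: the count is 0.

Answer: 0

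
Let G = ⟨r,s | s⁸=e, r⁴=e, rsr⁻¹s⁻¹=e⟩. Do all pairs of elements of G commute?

Each pair of generators commutes: r·s = rs = s·r. Since the generators pairwise commute, every element of G commutes with every other, so G is abelian.

Answer: Yes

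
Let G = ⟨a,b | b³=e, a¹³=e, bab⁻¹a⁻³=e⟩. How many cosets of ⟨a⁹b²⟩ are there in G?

First find ord(a⁹b²) by computing successive powers:
  (a⁹b²)¹ = a⁹b², (a⁹b²)² = a¹²b, (a⁹b²)³ = e.
So |⟨a⁹b²⟩| = ord(a⁹b²) = 3. With |G| = 39, by Lagrange [G : ⟨a⁹b²⟩] = 39/3 = 13.

Answer: 13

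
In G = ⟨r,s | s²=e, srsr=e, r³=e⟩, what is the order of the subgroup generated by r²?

|⟨r²⟩| equals the order of r². Compute successive powers until reaching e:
  (r²)¹ = r², (r²)² = r, (r²)³ = e.
The smallest positive k with (r²)ᵏ = e is 3, so |⟨r²⟩| = 3.

Answer: 3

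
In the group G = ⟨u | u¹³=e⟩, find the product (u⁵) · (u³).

Compute (u⁵) · (u³) by multiplying left to right and reducing via the relations at each step:
  (u⁵) · u³ = u⁸

Answer: u⁸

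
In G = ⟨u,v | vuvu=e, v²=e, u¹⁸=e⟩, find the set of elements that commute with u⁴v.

⟨u⁴v⟩ ⊆ C_G(u⁴v) since powers of u⁴v commute with u⁴v; so |C_G(u⁴v)| ≥ |⟨u⁴v⟩| = 2.
By orbit–stabilizer, |C_G(u⁴v)| = |G| / |conj. class of u⁴v| = 36 / 9 = 4.
The 4 elements commuting with u⁴v are {e, u⁹, u⁴v, u¹³v}.

Answer: {e, u⁹, u⁴v, u¹³v}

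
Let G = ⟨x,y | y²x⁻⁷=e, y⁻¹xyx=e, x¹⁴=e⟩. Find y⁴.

Compute successive powers of y, reducing at each step:
  y²: y · y = x⁷
  y³: (x⁷) · y = y⁻¹
  y⁴: (y⁻¹) · y = e

Answer: e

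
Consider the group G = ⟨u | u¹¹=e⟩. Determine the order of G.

G is generated by a single element, so G is cyclic. The relator gives u¹¹ = e and no smaller power is forced to be e, so the 11 powers {e, u, u², u³, u⁴, u⁵, u⁶, u⁷, u⁸, u⁹, u¹⁰} are distinct. Hence |G| = 11.

Answer: 11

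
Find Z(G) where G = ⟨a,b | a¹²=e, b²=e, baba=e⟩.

An element z ∈ Z(G) iff z commutes with every generator.
For example a⁶ is central: (a⁶)·a = a⁷ = a·(a⁶); (a⁶)·b = a⁶b = b·(a⁶).
Whereas a ∉ Z(G) since a·b = ab ≠ a¹¹b = b·a.
Checking each of the 24 elements this way gives Z(G) = {e, a⁶}, of order 2.

Answer: {e, a⁶}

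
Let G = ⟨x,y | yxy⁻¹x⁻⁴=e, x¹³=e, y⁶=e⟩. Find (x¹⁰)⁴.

Compute successive powers of (x¹⁰), reducing at each step:
  (x¹⁰)²: (x¹⁰) · x¹⁰ = x⁷
  (x¹⁰)³: (x⁷) · x¹⁰ = x⁴
  (x¹⁰)⁴: (x⁴) · x¹⁰ = x

Answer: x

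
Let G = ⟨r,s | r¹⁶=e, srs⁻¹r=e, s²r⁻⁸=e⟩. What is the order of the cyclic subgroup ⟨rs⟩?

|⟨rs⟩| equals the order of rs. Compute successive powers until reaching e:
  (rs)¹ = rs, (rs)² = r⁸, (rs)³ = rs⁻¹, (rs)⁴ = e.
The smallest positive k with (rs)ᵏ = e is 4, so |⟨rs⟩| = 4.

Answer: 4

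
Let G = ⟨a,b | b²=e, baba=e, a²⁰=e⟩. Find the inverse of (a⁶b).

The order of (a⁶b) is 2 (smallest k with (a⁶b)ᵏ = e), so (a⁶b)⁻¹ = (a⁶b)¹ = a⁶b.
Check: (a⁶b) · (a⁶b) → (a⁶b) · a⁶ = b;   b · b = e, giving e as required.

Answer: a⁶b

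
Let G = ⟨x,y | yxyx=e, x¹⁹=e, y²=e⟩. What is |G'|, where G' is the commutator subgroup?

G' = [G, G] is generated by all commutators. The generator-pair commutators are: [x, y] = x².
The subgroup they normally generate is {e, x, x², x³, x⁴, x⁵, x⁶, x⁷, x⁸, x⁹, x¹⁰, x¹¹, x¹², x¹³, x¹⁴, x¹⁵, x¹⁶, x¹⁷, x¹⁸}, of order 19.
Check: |G/G'| = 38/19 = 2 is the order of the abelianisation.

Answer: 19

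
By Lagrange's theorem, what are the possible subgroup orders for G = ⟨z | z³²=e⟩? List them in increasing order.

|G| = 32 = 2⁵. By Lagrange's theorem the order of any subgroup divides 32; the divisors of 32 are 1, 2, 4, 8, 16, 32.

Answer: 1, 2, 4, 8, 16, 32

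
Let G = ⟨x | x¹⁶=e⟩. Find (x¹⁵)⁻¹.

The order of (x¹⁵) is 16 (smallest k with (x¹⁵)ᵏ = e), so (x¹⁵)⁻¹ = (x¹⁵)¹⁵ = x.
Check: (x¹⁵) · x → (x¹⁵) · x = e, giving e as required.

Answer: x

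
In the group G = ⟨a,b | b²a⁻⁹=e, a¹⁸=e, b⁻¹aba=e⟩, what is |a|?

Compute successive powers until reaching e:
  a¹ = a, a² = a², a³ = a³, a⁴ = a⁴, a⁵ = a⁵, a⁶ = a⁶, a⁷ = a⁷, a⁸ = a⁸, a⁹ = a⁹, a¹⁰ = a¹⁰, a¹¹ = a¹¹, a¹² = a¹², a¹³ = a¹³, a¹⁴ = a¹⁴, a¹⁵ = a¹⁵, a¹⁶ = a¹⁶, a¹⁷ = a¹⁷, a¹⁸ = e.
The smallest positive k with aᵏ = e is 18.

Answer: 18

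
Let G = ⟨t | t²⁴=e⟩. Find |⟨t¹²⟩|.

|⟨t¹²⟩| equals the order of t¹². Compute successive powers until reaching e:
  (t¹²)¹ = t¹², (t¹²)² = e.
The smallest positive k with (t¹²)ᵏ = e is 2, so |⟨t¹²⟩| = 2.

Answer: 2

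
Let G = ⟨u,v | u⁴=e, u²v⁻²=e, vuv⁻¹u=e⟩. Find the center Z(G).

An element z ∈ Z(G) iff z commutes with every generator.
For example u² is central: (u²)·u = u³ = u·(u²); (u²)·v = v⁻¹ = v·(u²).
Whereas u ∉ Z(G) since u·v = uv ≠ uv⁻¹ = v·u.
Checking each of the 8 elements this way gives Z(G) = {e, u²}, of order 2.

Answer: {e, u²}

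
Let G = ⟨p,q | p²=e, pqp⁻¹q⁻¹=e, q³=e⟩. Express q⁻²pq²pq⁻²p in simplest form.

Multiply left to right, reducing at each step:
  q · p = pq
  (pq) · q² = p
  p · p = e
  e · q⁻² = q
  q · p = pq

Answer: pq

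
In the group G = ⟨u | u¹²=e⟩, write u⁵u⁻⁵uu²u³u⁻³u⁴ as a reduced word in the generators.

Multiply left to right, reducing at each step:
  (u⁵) · u⁻⁵ = e
  e · u = u
  u · u² = u³
  (u³) · u³ = u⁶
  (u⁶) · u⁻³ = u³
  (u³) · u⁴ = u⁷

Answer: u⁷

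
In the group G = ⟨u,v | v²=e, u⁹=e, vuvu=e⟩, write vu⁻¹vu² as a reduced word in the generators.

Multiply left to right, reducing at each step:
  v · u⁻¹ = uv
  (uv) · v = u
  u · u² = u³

Answer: u³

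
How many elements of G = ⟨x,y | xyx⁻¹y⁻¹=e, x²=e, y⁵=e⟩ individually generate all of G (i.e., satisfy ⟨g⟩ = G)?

G is cyclic of order 10. An element generates G iff its order is 10, and a cyclic group of order 10 has exactly φ(10) = 4 such elements.

Answer: 4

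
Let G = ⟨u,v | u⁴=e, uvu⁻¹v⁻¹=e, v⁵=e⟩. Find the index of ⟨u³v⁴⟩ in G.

First find ord(u³v⁴) by computing successive powers:
  (u³v⁴)¹ = u³v⁴, (u³v⁴)² = u²v³, (u³v⁴)³ = uv², (u³v⁴)⁴ = v, (u³v⁴)⁵ = u³, (u³v⁴)⁶ = u²v⁴, (u³v⁴)⁷ = uv³, (u³v⁴)⁸ = v², (u³v⁴)⁹ = u³v, (u³v⁴)¹⁰ = u², (u³v⁴)¹¹ = uv⁴, (u³v⁴)¹² = v³, (u³v⁴)¹³ = u³v², (u³v⁴)¹⁴ = u²v, (u³v⁴)¹⁵ = u, (u³v⁴)¹⁶ = v⁴, (u³v⁴)¹⁷ = u³v³, (u³v⁴)¹⁸ = u²v², (u³v⁴)¹⁹ = uv, (u³v⁴)²⁰ = e.
So |⟨u³v⁴⟩| = ord(u³v⁴) = 20. With |G| = 20, by Lagrange [G : ⟨u³v⁴⟩] = 20/20 = 1.

Answer: 1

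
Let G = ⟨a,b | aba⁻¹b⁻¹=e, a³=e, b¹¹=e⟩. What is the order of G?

Enumerate words in the generators, reducing via the relations: the distinct elements are
  {a, b, e, ab, a², b², b³, b⁴, b⁵, b⁶, b⁷, b⁸, b⁹, ab², ab³, ab⁴, ab⁵, ab⁶, ab⁷, ab⁸, ab⁹, a²b, b¹⁰, ab¹⁰, a²b², a²b³, a²b⁴, a²b⁵, a²b⁶, a²b⁷, a²b⁸, a²b⁹, a²b¹⁰}.
No further products give new elements, so |G| = 33.

Answer: 33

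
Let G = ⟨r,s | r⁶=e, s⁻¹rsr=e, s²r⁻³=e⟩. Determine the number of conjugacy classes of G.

The conjugacy classes (representative and size) are:
  [e] (size 1), [r] (size 2), [r²] (size 2), [r³] (size 1), [rs⁻¹] (size 3), [r²s⁻¹] (size 3).
Class equation: 1 + 2 + 2 + 1 + 3 + 3 = 12 = |G|. So G has 6 conjugacy classes.

Answer: 6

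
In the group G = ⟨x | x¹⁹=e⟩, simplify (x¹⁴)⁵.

Compute successive powers of (x¹⁴), reducing at each step:
  (x¹⁴)²: (x¹⁴) · x¹⁴ = x⁹
  (x¹⁴)³: (x⁹) · x¹⁴ = x⁴
  (x¹⁴)⁴: (x⁴) · x¹⁴ = x¹⁸
  (x¹⁴)⁵: (x¹⁸) · x¹⁴ = x¹³

Answer: x¹³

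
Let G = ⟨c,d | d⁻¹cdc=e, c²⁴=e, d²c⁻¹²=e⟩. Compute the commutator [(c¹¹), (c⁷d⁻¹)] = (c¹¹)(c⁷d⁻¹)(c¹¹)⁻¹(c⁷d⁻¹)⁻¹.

[(c¹¹), (c⁷d⁻¹)] = (c¹¹)·(c⁷d⁻¹)·(c¹¹)⁻¹·(c⁷d⁻¹)⁻¹.
  (c¹¹) · (c⁷d⁻¹) = c⁶d
  (c⁶d) · (c¹³) = c⁵d⁻¹
  (c⁵d⁻¹) · (c⁷d) = c²²

Answer: c²²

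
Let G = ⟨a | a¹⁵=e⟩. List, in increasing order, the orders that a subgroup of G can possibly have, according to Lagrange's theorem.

|G| = 15 = 3 · 5. By Lagrange's theorem the order of any subgroup divides 15; the divisors of 15 are 1, 3, 5, 15.

Answer: 1, 3, 5, 15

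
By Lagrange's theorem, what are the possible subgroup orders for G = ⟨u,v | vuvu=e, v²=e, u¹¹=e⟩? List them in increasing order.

|G| = 22 = 2 · 11. By Lagrange's theorem the order of any subgroup divides 22; the divisors of 22 are 1, 2, 11, 22.

Answer: 1, 2, 11, 22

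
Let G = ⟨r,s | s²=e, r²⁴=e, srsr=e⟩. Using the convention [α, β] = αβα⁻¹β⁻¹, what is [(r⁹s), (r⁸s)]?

[(r⁹s), (r⁸s)] = (r⁹s)·(r⁸s)·(r⁹s)⁻¹·(r⁸s)⁻¹.
  (r⁹s) · (r⁸s) = r
  r · (r⁹s) = r¹⁰s
  (r¹⁰s) · (r⁸s) = r²

Answer: r²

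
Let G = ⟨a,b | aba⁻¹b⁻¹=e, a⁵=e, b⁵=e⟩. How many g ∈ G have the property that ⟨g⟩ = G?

⟨g⟩ = G would require ord(g) = |G| = 25, but the maximum element order in G is 5 < 25. So G is not cyclic and no single element generates it: the count is 0.

Answer: 0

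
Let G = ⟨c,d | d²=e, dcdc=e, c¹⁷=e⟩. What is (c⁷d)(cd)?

Compute (c⁷d) · (cd) by multiplying left to right and reducing via the relations at each step:
  (c⁷d) · c = c⁶d
  (c⁶d) · d = c⁶

Answer: c⁶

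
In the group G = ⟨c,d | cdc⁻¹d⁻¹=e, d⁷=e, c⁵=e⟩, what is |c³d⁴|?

Compute successive powers until reaching e:
  (c³d⁴)¹ = c³d⁴, (c³d⁴)² = cd, (c³d⁴)³ = c⁴d⁵, (c³d⁴)⁴ = c²d², (c³d⁴)⁵ = d⁶, (c³d⁴)⁶ = c³d³, (c³d⁴)⁷ = c, (c³d⁴)⁸ = c⁴d⁴, (c³d⁴)⁹ = c²d, (c³d⁴)¹⁰ = d⁵, (c³d⁴)¹¹ = c³d², (c³d⁴)¹² = cd⁶, (c³d⁴)¹³ = c⁴d³, (c³d⁴)¹⁴ = c², (c³d⁴)¹⁵ = d⁴, (c³d⁴)¹⁶ = c³d, (c³d⁴)¹⁷ = cd⁵, (c³d⁴)¹⁸ = c⁴d², (c³d⁴)¹⁹ = c²d⁶, (c³d⁴)²⁰ = d³, (c³d⁴)²¹ = c³, (c³d⁴)²² = cd⁴, (c³d⁴)²³ = c⁴d, (c³d⁴)²⁴ = c²d⁵, (c³d⁴)²⁵ = d², (c³d⁴)²⁶ = c³d⁶, (c³d⁴)²⁷ = cd³, (c³d⁴)²⁸ = c⁴, (c³d⁴)²⁹ = c²d⁴, (c³d⁴)³⁰ = d, (c³d⁴)³¹ = c³d⁵, (c³d⁴)³² = cd², (c³d⁴)³³ = c⁴d⁶, (c³d⁴)³⁴ = c²d³, (c³d⁴)³⁵ = e.
The smallest positive k with (c³d⁴)ᵏ = e is 35.

Answer: 35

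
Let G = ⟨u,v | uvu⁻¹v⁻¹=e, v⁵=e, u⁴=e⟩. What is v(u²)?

Compute v · (u²) by multiplying left to right and reducing via the relations at each step:
  v · u² = u²v

Answer: u²v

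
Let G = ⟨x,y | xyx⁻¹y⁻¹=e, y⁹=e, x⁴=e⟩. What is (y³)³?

Compute successive powers of (y³), reducing at each step:
  (y³)²: (y³) · y³ = y⁶
  (y³)³: (y⁶) · y³ = e

Answer: e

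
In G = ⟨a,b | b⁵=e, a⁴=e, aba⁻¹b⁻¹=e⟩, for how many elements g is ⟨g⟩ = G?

G is cyclic of order 20. An element generates G iff its order is 20, and a cyclic group of order 20 has exactly φ(20) = 8 such elements.

Answer: 8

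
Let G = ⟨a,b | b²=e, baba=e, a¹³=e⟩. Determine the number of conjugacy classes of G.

The conjugacy classes (representative and size) are:
  [e] (size 1), [a¹²] (size 2), [a¹¹] (size 2), [a³] (size 2), [a⁴] (size 2), [a⁸] (size 2), [a⁶] (size 2), [b] (size 13).
Class equation: 1 + 2 + 2 + 2 + 2 + 2 + 2 + 13 = 26 = |G|. So G has 8 conjugacy classes.

Answer: 8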